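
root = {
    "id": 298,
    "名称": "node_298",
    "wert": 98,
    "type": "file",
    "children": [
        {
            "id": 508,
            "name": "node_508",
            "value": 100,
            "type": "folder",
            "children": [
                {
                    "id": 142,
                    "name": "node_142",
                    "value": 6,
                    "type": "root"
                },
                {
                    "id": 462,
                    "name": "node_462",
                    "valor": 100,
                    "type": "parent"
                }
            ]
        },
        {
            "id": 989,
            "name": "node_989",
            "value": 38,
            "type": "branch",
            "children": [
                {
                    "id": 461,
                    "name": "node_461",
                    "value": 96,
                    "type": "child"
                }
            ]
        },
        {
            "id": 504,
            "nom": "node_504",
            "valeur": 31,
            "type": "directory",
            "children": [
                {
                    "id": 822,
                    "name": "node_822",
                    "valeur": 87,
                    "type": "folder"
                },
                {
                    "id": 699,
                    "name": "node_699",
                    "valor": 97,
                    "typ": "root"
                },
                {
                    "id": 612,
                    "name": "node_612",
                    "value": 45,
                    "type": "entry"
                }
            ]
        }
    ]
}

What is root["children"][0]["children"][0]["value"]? 6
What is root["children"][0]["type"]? "folder"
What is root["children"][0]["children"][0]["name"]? "node_142"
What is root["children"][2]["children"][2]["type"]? "entry"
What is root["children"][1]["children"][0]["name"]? "node_461"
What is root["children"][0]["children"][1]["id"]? 462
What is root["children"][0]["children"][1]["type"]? "parent"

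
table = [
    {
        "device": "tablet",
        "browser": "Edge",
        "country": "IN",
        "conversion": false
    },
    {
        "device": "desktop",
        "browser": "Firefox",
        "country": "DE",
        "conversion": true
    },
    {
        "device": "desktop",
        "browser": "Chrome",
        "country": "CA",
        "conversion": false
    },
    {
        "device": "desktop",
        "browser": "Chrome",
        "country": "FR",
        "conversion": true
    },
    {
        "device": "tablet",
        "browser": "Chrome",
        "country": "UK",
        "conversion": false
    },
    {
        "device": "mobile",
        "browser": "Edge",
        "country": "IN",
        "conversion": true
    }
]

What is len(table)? 6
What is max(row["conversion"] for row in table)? True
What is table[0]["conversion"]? False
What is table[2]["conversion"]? False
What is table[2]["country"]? "CA"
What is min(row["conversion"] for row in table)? False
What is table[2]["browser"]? "Chrome"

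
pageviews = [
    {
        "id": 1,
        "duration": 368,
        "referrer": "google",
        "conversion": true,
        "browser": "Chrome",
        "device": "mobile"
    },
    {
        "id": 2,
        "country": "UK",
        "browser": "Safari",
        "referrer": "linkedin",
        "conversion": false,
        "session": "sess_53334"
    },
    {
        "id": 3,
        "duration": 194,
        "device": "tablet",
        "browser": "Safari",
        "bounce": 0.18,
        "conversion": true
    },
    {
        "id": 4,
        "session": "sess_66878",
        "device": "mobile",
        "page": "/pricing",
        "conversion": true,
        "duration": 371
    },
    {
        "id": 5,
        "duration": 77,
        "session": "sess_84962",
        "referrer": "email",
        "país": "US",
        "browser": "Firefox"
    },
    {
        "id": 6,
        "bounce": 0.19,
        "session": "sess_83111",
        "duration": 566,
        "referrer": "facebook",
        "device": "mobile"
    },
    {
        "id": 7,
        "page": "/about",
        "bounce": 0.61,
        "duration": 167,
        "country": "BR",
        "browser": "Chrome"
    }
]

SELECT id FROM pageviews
[1, 2, 3, 4, 5, 6, 7]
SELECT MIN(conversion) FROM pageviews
False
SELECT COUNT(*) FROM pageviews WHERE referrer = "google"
1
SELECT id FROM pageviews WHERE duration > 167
[1, 3, 4, 6]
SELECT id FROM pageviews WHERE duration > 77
[1, 3, 4, 6, 7]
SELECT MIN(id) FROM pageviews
1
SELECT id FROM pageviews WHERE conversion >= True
[1, 3, 4]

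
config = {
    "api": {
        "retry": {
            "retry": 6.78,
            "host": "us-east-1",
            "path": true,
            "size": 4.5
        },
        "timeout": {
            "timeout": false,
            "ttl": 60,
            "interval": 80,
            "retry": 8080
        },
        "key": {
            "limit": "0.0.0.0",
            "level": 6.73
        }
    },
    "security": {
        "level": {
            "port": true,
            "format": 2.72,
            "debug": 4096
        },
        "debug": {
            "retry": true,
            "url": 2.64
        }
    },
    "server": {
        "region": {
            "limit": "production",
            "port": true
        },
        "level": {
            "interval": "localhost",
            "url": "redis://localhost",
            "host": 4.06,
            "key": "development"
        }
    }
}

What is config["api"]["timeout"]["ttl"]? 60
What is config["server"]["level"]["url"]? "redis://localhost"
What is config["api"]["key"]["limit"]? "0.0.0.0"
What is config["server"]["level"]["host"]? 4.06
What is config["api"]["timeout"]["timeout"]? False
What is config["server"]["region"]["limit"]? "production"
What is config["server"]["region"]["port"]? True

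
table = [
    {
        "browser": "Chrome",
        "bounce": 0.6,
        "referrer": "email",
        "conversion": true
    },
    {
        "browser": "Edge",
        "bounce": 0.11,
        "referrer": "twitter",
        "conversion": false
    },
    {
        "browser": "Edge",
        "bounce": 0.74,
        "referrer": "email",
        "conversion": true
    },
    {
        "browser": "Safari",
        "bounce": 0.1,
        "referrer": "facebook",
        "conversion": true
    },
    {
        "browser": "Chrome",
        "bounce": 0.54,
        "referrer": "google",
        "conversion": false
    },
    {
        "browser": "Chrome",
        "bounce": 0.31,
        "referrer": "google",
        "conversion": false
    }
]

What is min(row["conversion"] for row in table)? False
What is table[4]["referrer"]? "google"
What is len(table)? 6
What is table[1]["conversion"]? False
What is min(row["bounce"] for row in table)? 0.1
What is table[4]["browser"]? "Chrome"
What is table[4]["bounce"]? 0.54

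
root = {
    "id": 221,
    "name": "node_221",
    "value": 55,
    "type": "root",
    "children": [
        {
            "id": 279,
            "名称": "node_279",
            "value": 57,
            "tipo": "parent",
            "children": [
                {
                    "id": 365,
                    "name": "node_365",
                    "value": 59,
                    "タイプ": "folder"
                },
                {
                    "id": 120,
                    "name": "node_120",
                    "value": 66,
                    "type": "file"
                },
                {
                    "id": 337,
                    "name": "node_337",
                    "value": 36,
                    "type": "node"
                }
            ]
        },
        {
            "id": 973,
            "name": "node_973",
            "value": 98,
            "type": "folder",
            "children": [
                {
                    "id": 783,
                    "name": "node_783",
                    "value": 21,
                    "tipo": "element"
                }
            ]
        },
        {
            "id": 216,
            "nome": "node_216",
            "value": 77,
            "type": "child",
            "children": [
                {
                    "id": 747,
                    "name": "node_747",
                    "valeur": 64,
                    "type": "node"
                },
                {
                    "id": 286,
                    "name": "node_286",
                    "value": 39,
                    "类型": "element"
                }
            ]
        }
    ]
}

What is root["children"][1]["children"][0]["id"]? 783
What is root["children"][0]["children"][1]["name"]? "node_120"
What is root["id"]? 221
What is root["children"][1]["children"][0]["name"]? "node_783"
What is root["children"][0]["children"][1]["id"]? 120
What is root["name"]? "node_221"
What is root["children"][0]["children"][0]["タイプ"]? "folder"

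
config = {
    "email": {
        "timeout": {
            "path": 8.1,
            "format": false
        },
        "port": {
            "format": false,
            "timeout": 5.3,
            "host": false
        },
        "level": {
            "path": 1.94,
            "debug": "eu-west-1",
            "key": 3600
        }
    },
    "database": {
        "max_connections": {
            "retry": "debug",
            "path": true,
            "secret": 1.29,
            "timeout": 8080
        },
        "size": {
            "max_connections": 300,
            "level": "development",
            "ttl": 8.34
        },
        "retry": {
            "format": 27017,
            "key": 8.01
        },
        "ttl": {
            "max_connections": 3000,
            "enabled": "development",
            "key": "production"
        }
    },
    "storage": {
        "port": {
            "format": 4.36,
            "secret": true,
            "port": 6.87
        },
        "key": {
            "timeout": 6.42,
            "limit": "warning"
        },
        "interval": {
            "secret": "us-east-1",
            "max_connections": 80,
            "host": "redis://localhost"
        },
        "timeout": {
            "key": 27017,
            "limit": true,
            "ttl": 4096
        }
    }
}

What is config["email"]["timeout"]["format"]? False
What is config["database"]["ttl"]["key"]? "production"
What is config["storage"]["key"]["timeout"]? 6.42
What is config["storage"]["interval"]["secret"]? "us-east-1"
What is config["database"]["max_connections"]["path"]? True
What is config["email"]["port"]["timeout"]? 5.3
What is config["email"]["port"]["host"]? False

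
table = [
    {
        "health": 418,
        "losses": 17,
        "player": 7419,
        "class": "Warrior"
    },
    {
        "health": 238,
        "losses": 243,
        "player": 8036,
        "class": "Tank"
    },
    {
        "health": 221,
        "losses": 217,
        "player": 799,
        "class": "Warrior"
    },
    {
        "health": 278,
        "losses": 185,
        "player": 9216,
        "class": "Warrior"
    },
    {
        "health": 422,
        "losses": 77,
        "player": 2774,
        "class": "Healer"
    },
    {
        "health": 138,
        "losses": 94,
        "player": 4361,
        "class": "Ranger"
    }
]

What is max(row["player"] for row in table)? 9216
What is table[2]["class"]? "Warrior"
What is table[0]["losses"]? 17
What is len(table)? 6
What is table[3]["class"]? "Warrior"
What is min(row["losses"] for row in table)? 17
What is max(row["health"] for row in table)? 422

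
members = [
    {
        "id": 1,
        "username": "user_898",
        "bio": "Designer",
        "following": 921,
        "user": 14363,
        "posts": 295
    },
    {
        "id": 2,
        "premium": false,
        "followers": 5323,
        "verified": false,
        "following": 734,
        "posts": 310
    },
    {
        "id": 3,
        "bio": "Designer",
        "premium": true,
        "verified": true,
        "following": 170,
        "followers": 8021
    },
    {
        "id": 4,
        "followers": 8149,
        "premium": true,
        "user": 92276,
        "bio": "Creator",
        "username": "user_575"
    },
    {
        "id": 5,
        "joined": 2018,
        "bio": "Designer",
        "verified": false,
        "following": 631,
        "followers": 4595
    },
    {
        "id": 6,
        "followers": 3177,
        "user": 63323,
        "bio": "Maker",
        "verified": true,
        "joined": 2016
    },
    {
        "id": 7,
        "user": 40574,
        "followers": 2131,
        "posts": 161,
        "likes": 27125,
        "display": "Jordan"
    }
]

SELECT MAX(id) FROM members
7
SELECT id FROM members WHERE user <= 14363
[1]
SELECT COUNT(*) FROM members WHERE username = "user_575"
1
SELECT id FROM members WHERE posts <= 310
[1, 2, 7]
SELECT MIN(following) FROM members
170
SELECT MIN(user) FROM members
14363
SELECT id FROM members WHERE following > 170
[1, 2, 5]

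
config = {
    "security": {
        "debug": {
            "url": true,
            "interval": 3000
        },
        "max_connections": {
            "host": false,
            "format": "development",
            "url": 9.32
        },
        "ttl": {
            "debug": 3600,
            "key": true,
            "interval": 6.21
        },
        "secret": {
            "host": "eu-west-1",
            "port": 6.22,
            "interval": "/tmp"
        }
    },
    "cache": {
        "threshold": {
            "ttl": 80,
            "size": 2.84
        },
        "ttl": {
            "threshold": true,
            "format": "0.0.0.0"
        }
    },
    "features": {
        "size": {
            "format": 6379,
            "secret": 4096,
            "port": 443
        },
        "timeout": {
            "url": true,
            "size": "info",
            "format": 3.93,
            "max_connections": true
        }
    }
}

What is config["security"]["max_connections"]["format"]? "development"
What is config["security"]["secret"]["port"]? 6.22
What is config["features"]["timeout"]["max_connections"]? True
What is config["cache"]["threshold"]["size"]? 2.84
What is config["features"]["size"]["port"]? 443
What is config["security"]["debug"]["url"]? True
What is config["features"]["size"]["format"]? 6379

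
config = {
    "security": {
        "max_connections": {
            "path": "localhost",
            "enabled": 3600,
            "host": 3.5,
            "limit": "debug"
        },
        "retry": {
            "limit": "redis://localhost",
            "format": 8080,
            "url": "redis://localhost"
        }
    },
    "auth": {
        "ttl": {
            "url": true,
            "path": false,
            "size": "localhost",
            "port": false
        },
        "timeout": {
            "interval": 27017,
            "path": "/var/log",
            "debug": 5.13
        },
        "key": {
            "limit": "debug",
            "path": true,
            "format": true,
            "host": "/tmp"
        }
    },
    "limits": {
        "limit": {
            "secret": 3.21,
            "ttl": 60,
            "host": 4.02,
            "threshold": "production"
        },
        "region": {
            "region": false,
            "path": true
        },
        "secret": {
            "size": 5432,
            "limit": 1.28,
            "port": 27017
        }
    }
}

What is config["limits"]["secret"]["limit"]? 1.28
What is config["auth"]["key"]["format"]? True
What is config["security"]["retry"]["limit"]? "redis://localhost"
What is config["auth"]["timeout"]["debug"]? 5.13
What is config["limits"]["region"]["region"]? False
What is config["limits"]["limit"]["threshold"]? "production"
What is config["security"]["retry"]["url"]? "redis://localhost"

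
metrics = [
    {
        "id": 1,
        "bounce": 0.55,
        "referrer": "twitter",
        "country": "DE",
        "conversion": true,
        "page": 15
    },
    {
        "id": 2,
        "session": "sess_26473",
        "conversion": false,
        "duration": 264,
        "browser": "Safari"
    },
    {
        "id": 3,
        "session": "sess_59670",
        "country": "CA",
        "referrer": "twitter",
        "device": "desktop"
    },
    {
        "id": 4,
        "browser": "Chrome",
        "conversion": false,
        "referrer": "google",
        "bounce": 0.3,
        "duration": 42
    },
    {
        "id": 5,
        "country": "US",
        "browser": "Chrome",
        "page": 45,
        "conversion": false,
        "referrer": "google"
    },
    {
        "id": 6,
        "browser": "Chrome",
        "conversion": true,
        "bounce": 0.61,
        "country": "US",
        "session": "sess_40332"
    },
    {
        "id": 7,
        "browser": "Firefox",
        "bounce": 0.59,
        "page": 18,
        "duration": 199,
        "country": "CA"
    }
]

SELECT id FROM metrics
[1, 2, 3, 4, 5, 6, 7]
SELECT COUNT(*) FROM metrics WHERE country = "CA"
2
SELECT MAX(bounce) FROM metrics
0.61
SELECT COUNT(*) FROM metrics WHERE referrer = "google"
2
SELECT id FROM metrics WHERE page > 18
[5]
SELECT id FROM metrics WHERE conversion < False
[]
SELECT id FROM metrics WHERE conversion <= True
[1, 2, 4, 5, 6]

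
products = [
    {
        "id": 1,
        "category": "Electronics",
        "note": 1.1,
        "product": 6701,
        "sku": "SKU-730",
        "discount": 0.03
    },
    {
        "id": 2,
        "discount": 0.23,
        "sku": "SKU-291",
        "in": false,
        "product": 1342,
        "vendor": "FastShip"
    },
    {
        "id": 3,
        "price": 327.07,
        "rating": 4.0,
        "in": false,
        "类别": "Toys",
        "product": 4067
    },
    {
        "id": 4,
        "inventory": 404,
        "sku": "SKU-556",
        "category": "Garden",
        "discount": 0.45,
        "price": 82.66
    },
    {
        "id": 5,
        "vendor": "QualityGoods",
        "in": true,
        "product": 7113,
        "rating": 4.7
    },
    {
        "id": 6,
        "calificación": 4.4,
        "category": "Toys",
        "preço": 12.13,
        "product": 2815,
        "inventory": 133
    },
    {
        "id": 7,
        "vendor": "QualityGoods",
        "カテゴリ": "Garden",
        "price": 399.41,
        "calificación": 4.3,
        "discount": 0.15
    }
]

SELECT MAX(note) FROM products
1.1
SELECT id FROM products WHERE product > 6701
[5]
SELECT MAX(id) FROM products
7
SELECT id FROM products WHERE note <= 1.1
[1]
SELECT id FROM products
[1, 2, 3, 4, 5, 6, 7]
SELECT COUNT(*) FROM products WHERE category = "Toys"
1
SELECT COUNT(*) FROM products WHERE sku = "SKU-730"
1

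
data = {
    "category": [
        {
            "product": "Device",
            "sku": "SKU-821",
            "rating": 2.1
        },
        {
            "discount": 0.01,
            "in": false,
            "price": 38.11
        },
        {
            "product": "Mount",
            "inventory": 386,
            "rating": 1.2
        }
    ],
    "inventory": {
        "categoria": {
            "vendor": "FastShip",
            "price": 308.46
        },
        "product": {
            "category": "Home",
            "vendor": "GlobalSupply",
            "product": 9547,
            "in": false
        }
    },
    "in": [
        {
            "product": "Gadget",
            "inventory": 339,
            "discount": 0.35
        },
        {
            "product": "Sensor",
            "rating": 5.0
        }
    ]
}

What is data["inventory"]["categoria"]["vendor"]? "FastShip"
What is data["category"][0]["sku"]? "SKU-821"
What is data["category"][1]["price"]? 38.11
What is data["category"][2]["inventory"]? 386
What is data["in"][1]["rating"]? 5.0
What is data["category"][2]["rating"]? 1.2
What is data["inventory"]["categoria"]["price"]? 308.46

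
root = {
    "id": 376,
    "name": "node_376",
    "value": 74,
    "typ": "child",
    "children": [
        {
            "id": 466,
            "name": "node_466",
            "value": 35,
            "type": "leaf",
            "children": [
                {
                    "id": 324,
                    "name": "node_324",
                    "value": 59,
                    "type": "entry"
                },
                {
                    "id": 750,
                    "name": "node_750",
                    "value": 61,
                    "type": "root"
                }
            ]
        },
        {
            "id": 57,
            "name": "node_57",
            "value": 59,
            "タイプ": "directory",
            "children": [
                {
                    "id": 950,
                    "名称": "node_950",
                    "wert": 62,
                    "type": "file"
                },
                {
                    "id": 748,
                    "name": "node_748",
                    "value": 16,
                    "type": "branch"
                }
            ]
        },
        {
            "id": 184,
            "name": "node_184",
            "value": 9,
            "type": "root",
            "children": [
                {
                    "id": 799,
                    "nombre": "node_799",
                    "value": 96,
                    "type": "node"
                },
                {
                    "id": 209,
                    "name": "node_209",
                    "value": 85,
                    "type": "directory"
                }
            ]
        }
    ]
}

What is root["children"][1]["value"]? 59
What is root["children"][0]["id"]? 466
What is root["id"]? 376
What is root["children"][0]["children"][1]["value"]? 61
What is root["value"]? 74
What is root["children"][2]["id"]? 184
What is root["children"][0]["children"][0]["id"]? 324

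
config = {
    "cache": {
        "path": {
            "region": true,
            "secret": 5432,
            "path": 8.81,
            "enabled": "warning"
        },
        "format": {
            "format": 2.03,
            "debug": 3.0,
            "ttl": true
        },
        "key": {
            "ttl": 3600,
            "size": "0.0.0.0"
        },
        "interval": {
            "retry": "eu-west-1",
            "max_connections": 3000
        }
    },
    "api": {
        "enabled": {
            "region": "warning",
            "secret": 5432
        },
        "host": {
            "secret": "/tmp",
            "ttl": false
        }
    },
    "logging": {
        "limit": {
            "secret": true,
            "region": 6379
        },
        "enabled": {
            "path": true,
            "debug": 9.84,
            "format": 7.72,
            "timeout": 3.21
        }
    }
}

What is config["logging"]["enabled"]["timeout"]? 3.21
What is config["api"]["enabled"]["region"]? "warning"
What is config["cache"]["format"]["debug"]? 3.0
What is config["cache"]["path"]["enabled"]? "warning"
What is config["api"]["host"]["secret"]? "/tmp"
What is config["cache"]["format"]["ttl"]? True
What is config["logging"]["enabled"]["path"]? True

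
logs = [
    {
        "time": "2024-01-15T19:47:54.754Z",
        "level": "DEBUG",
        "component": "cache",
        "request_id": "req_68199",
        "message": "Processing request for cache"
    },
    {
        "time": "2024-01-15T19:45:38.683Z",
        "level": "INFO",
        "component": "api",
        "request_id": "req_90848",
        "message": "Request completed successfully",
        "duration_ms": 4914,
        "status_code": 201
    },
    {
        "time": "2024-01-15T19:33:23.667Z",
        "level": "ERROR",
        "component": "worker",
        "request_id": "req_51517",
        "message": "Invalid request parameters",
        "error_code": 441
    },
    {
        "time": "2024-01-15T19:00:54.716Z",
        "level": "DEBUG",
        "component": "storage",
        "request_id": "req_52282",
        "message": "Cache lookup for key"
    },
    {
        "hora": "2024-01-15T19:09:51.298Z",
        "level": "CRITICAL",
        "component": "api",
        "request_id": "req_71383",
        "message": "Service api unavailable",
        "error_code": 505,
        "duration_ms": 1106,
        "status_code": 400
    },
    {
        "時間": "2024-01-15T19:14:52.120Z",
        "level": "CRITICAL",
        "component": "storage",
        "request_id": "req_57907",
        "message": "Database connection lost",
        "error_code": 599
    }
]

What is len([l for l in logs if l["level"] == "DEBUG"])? 2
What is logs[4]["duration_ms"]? 1106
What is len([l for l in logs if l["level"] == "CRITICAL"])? 2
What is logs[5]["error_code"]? 599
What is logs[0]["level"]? "DEBUG"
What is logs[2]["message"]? "Invalid request parameters"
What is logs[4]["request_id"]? "req_71383"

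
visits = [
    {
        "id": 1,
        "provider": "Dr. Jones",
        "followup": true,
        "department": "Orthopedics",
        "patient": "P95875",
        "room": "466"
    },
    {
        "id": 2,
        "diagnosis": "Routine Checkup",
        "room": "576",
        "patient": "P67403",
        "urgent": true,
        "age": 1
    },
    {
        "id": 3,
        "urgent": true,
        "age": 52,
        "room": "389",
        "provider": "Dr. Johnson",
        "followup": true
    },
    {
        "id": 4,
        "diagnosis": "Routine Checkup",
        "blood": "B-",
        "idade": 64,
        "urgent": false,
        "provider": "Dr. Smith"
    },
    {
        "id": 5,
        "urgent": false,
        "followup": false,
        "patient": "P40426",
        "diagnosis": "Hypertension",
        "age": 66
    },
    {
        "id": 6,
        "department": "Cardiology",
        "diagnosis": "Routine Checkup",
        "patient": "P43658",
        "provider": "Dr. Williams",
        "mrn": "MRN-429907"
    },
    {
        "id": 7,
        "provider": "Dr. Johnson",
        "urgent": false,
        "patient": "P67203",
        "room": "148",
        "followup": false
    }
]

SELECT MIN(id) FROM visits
1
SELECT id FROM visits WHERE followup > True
[]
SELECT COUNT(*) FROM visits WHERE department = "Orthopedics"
1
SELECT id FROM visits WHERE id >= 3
[3, 4, 5, 6, 7]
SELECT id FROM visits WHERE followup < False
[]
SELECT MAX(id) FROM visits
7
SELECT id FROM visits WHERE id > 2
[3, 4, 5, 6, 7]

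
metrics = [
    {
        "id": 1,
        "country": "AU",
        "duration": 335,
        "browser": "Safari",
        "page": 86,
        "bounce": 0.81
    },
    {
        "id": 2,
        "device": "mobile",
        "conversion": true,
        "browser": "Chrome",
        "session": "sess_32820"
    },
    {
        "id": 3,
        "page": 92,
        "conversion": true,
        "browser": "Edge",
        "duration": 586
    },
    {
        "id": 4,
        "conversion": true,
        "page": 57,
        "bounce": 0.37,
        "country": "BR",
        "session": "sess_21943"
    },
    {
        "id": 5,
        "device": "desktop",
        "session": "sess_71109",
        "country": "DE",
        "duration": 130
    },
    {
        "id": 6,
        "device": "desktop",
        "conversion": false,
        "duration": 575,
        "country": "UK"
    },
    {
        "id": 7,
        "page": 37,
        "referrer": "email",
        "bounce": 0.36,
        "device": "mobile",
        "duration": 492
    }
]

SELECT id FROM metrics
[1, 2, 3, 4, 5, 6, 7]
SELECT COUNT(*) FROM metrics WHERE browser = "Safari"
1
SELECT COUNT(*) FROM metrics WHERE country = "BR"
1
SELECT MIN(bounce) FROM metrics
0.36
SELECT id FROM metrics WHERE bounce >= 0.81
[1]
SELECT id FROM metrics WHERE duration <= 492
[1, 5, 7]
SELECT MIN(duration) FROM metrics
130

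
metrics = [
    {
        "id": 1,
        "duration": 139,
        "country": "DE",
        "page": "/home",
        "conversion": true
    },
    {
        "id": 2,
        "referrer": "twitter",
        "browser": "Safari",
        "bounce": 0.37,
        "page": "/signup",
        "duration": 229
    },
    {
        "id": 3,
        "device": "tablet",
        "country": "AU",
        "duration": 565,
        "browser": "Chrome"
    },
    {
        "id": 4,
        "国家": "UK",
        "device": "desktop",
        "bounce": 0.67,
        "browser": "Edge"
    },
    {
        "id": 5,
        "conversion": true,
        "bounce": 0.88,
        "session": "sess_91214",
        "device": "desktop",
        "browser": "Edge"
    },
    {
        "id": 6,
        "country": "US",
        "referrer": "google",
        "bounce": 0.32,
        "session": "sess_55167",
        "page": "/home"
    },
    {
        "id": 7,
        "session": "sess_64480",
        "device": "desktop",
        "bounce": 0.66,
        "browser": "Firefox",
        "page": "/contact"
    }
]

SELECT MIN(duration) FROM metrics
139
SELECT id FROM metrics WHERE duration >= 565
[3]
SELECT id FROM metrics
[1, 2, 3, 4, 5, 6, 7]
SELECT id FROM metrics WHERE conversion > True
[]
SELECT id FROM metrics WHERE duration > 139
[2, 3]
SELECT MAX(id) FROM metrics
7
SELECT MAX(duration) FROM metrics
565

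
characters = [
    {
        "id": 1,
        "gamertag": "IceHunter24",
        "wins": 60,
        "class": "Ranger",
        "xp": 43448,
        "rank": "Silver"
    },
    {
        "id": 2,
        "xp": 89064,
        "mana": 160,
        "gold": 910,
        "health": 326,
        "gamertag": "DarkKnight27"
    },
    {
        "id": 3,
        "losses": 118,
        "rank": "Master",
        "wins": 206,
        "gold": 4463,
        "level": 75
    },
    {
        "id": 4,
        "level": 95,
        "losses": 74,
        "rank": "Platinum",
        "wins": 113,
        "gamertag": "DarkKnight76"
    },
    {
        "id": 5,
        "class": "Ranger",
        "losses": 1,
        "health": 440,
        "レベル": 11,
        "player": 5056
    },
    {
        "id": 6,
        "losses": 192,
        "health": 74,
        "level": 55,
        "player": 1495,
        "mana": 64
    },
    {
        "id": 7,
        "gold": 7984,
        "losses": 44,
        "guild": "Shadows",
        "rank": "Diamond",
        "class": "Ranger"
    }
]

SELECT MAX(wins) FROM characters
206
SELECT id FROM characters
[1, 2, 3, 4, 5, 6, 7]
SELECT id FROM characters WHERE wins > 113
[3]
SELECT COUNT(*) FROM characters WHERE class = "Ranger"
3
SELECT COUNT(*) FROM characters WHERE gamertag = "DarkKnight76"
1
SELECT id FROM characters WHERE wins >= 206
[3]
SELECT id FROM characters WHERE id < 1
[]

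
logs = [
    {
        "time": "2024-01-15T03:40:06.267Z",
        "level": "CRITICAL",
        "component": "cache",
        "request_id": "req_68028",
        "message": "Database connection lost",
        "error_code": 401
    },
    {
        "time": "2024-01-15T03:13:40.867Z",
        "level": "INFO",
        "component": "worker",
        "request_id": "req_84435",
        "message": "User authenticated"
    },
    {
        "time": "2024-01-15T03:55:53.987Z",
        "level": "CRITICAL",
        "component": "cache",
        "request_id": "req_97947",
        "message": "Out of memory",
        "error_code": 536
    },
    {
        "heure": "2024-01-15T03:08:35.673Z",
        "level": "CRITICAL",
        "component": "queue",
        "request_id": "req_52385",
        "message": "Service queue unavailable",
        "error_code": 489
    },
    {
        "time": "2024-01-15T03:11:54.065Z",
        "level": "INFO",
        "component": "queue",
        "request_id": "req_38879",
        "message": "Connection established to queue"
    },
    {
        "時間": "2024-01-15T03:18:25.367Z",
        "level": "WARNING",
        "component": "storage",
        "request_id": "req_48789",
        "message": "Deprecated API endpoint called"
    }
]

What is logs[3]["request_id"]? "req_52385"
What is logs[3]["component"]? "queue"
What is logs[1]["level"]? "INFO"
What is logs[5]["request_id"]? "req_48789"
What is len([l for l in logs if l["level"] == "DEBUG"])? 0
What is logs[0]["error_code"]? 401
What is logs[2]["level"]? "CRITICAL"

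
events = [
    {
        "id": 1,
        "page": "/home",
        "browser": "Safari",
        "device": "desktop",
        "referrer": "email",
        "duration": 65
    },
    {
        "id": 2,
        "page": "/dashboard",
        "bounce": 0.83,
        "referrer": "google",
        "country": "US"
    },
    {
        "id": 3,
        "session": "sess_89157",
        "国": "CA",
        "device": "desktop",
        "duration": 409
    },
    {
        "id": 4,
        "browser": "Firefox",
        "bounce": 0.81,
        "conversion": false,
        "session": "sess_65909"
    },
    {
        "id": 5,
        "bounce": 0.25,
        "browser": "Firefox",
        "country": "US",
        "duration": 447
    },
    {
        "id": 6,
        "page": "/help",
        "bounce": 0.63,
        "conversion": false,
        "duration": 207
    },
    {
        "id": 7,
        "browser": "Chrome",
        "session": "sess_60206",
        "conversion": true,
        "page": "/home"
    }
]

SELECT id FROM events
[1, 2, 3, 4, 5, 6, 7]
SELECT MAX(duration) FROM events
447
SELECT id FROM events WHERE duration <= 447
[1, 3, 5, 6]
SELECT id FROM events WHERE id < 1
[]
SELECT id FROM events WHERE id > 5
[6, 7]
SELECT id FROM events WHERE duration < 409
[1, 6]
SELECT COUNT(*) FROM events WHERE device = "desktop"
2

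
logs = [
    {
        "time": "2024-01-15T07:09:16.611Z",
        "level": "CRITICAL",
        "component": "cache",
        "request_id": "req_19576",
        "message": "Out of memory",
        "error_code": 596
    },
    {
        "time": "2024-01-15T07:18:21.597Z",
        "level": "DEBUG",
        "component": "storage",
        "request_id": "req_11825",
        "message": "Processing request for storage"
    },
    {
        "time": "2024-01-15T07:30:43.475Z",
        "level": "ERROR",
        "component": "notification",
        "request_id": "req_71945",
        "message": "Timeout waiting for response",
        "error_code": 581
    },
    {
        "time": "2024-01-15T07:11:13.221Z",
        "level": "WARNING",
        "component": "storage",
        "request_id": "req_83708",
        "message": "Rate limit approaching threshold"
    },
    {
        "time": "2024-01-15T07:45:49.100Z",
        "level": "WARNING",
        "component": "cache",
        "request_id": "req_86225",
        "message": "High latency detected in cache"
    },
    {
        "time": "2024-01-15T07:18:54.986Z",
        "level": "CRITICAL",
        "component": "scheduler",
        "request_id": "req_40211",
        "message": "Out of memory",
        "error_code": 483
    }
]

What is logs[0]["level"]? "CRITICAL"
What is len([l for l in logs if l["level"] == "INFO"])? 0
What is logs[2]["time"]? "2024-01-15T07:30:43.475Z"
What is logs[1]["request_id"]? "req_11825"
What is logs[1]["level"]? "DEBUG"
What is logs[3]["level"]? "WARNING"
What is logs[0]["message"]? "Out of memory"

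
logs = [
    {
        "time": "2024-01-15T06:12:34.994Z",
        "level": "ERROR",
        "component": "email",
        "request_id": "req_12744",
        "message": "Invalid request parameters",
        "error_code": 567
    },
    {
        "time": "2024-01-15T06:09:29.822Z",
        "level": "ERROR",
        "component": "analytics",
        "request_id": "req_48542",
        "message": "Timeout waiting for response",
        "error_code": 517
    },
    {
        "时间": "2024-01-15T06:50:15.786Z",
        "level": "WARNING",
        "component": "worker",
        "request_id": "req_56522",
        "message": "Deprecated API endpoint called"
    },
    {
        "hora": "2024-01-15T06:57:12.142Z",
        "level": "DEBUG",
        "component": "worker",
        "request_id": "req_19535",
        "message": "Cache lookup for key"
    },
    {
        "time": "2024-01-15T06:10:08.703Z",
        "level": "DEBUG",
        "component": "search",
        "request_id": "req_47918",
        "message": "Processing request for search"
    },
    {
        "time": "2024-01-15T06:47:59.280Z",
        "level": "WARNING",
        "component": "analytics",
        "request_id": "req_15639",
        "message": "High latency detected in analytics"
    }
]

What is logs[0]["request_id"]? "req_12744"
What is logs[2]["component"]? "worker"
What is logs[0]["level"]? "ERROR"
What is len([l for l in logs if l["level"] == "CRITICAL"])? 0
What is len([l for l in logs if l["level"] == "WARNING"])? 2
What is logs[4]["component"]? "search"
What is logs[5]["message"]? "High latency detected in analytics"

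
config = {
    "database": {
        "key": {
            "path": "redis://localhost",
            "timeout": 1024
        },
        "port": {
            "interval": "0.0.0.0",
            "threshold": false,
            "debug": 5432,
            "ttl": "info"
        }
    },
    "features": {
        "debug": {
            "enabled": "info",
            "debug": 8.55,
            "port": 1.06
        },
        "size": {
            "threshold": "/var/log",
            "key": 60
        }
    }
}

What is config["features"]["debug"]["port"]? 1.06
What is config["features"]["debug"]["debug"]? 8.55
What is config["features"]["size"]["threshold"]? "/var/log"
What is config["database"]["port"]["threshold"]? False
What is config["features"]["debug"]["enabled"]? "info"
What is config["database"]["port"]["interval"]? "0.0.0.0"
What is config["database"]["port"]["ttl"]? "info"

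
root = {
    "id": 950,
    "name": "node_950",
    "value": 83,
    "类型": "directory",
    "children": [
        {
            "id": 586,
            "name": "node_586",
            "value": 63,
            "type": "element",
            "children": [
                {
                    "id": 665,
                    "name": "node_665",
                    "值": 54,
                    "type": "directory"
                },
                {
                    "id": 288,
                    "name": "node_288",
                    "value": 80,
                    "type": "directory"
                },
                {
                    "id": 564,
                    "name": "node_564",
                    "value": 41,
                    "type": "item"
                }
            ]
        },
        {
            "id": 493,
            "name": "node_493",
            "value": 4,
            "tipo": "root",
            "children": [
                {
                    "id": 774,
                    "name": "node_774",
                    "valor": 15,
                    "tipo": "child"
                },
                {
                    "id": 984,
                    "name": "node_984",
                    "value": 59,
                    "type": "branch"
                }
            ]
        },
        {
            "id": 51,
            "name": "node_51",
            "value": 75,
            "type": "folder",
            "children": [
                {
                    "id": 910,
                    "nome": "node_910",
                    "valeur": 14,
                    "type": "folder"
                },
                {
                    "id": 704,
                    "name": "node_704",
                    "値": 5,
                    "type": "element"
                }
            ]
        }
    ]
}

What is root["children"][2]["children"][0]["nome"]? "node_910"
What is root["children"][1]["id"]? 493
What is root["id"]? 950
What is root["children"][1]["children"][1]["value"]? 59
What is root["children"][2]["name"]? "node_51"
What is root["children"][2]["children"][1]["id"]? 704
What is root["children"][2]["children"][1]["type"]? "element"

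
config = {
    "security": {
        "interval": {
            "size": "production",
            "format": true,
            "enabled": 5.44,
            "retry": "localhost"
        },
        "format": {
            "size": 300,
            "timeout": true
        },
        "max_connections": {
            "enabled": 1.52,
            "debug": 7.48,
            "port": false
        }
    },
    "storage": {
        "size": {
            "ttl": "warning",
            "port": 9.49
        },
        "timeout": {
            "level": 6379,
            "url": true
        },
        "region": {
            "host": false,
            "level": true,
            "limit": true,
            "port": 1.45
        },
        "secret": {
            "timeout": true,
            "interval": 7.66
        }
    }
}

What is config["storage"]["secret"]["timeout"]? True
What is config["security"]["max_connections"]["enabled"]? 1.52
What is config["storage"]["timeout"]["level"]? 6379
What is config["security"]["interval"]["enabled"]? 5.44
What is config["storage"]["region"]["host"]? False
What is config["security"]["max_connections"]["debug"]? 7.48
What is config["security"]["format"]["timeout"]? True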